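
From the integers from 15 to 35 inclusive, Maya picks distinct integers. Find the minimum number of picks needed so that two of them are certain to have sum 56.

15

A set avoiding the sum 56 can contain at most one of each pair {x, 56−x}, plus the 7 elements whose complement lies outside the range or equal to its own complement.
The integers 15, …, 28 (14 of them) are such a set: any two sum to at least 15+16 = 31 and at most 27+28 = 55 < 56.
Pigeonhole: any 15th integer completes one of the 7 pairs, so 15 choices force a sum of 56.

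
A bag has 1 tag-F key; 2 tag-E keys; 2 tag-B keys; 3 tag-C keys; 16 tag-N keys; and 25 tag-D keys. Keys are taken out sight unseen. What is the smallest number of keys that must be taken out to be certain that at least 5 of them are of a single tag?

By pigeonhole, put each drawn key into a box by tag. The largest draw with every box below 5 takes min(count, 4) from each tag; tags with fewer than 4 contribute all they have.
Σ min(cᵢ, 4) = 1 + 2 + 2 + 3 + 4 + 4 = 16.
Draw number 16 + 1 = 17 must push one box to 5.

17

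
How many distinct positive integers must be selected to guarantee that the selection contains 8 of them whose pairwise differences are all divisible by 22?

155

Integers whose pairwise differences are multiples of 22 are exactly those sharing a remainder mod 22. Pigeonhole: the 22 residue classes mod 22 are the pigeonholes.
With 154 integers one could put 7 in each residue class and have no class reach 8.
The 155th integer pushes some class to 8, so 22·7 + 1 = 155.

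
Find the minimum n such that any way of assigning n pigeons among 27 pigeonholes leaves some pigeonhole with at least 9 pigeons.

With 216 pigeons one could put exactly 8 in each of the 27 pigeonholes, and no pigeonhole would reach 9.
Pigeonhole: one more pigeon must land in a pigeonhole that already has 8, giving it 9.
So 27 × 8 + 1 = 217 pigeons are required.

217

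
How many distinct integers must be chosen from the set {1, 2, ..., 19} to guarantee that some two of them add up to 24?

13

Group the elements by complementary pair {x, 24−x}: {5,19}, {6,18}, {7,17}, …, giving 7 two-element pairs, the single value 12 (it cannot pair with itself since the integers are distinct), and 4 integers whose partner 24−x falls outside [1,19].
Treating each of those 12 groups as a pigeonhole, one can pick one integer per group — 12 integers — with no two summing to 24.
The 13th integer lands in an occupied pair, forcing a sum of 24.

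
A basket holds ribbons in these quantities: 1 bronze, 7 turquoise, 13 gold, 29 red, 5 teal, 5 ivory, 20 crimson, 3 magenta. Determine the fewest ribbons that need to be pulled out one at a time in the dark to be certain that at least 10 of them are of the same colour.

49

The 8 colours are the holes; the ribbons drawn are the pigeons.
To avoid 10 of any one colour, the worst case takes at most 9 of each colour, or every ribbon of a colour that has fewer than 9.
That gives 1 + 7 + 9 + 9 + 5 + 5 + 9 + 3 = 48 ribbons with no colour reaching 10.
The next ribbon forces some colour to 10, so 48 + 1 = 49.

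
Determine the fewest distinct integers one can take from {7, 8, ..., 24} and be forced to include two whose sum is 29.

Group the elements by complementary pair {x, 29−x}: {7,22}, {8,21}, {9,20}, …, giving 8 two-element pairs and 2 integers whose partner 29−x falls outside [7,24].
By pigeonhole, treating each of those 10 groups as a pigeonhole, one can pick one integer per group — 10 integers — with no two summing to 29.
The 11th integer lands in an occupied pair, forcing a sum of 29.

11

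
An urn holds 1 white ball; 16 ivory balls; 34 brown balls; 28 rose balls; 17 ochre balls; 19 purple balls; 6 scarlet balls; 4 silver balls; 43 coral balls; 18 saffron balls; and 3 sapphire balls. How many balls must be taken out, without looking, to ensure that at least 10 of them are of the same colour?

The 11 colours are the holes; the balls drawn are the pigeons.
To avoid 10 of any one colour, the worst case takes at most 9 of each colour, or every ball of a colour that has fewer than 9.
That gives 1 + 9 + 9 + 9 + 9 + 9 + 6 + 4 + 9 + 9 + 3 = 77 balls with no colour reaching 10.
The next ball forces some colour to 10, so 77 + 1 = 78.

78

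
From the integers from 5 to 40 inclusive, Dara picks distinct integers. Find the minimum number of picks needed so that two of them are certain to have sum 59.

26

Group the elements by complementary pair {x, 59−x}: {19,40}, {20,39}, {21,38}, …, giving 11 two-element pairs and 14 integers whose partner 59−x falls outside [5,40].
By pigeonhole, treating each of those 25 groups as a pigeonhole, one can pick one integer per group — 25 integers — with no two summing to 59.
The 26th integer lands in an occupied pair, forcing a sum of 59.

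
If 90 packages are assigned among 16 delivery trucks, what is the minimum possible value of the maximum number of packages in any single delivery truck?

6

The 16 delivery trucks are the holes and the 90 packages are the pigeons.
If every delivery truck held at most 5 packages, the total would be at most 16 × 5 = 80, which is less than 90.
So some delivery truck holds at least ⌈90/16⌉ = 6 packages.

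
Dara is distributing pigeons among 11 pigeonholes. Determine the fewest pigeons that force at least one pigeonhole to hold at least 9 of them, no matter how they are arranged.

89

With 88 pigeons one could put exactly 8 in each of the 11 pigeonholes, and no pigeonhole would reach 9.
One more pigeon must land in a pigeonhole that already has 8, giving it 9.
So 11 × 8 + 1 = 89 pigeons are required.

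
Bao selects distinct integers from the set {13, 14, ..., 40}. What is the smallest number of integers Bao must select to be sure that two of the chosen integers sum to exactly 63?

20

Group the elements by complementary pair {x, 63−x}: {23,40}, {24,39}, {25,38}, …, giving 9 two-element pairs and 10 integers whose partner 63−x falls outside [13,40].
Treating each of those 19 groups as a pigeonhole, one can pick one integer per group — 19 integers — with no two summing to 63.
The 20th integer lands in an occupied pair, forcing a sum of 63.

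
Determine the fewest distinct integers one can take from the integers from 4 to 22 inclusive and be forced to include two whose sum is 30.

Group the elements by complementary pair {x, 30−x}: {8,22}, {9,21}, {10,20}, …, giving 7 two-element pairs, the single value 15 (it cannot pair with itself since the integers are distinct), and 4 integers whose partner 30−x falls outside [4,22].
Pigeonhole: treating each of those 12 groups as a pigeonhole, one can pick one integer per group — 12 integers — with no two summing to 30.
The 13th integer lands in an occupied pair, forcing a sum of 30.

13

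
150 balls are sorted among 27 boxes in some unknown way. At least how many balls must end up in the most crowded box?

By pigeonhole, the 27 boxes are the holes and the 150 balls are the pigeons.
If every box held at most 5 balls, the total would be at most 27 × 5 = 135, which is less than 150.
So some box holds at least ⌈150/27⌉ = 6 balls.

6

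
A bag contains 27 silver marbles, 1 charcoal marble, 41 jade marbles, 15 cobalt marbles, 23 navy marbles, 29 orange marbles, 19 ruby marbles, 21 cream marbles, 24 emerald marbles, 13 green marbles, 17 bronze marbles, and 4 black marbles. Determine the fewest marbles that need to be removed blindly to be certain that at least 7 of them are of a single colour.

An adversary could hand out at most 6 marbles per colour (charcoal, black run out sooner): 6 + 1 + 6 + 6 + 6 + 6 + 6 + 6 + 6 + 6 + 6 + 4 = 65 marbles and still no colour has 7.
One more marble lands in a colour already at 6, so 66 draws are enough and 65 are not.

66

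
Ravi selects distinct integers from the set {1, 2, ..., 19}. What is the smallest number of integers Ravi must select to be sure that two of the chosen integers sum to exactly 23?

Group the elements by complementary pair {x, 23−x}: {4,19}, {5,18}, {6,17}, …, giving 8 two-element pairs and 3 integers whose partner 23−x falls outside [1,19].
Treating each of those 11 groups as a pigeonhole, one can pick one integer per group — 11 integers — with no two summing to 23.
The 12th integer lands in an occupied pair, forcing a sum of 23.

12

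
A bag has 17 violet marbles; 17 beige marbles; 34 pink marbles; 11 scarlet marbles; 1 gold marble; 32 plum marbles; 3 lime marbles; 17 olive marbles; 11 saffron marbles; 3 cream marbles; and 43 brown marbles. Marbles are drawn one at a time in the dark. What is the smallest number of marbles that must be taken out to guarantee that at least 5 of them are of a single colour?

40

By pigeonhole, the 11 colours are the holes; the marbles drawn are the pigeons.
To avoid 5 of any one colour, the worst case takes at most 4 of each colour, or every marble of a colour that has fewer than 4.
That gives 4 + 4 + 4 + 4 + 1 + 4 + 3 + 4 + 4 + 3 + 4 = 39 marbles with no colour reaching 5.
The next marble forces some colour to 5, so 39 + 1 = 40.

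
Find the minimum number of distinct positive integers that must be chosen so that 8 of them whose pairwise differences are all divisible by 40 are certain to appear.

281

Integers whose pairwise differences are multiples of 40 are exactly those sharing a remainder mod 40. The 40 residue classes mod 40 are the pigeonholes.
With 280 integers one could put 7 in each residue class and have no class reach 8.
The 281st integer pushes some class to 8, so 40·7 + 1 = 281.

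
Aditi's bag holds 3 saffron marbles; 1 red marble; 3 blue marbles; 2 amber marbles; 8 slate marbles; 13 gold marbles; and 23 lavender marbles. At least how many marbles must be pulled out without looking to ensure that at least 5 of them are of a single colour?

22

By pigeonhole, put each drawn marble into a box by colour. The largest draw with every box below 5 takes min(count, 4) from each colour; colours with fewer than 4 contribute all they have.
Σ min(cᵢ, 4) = 3 + 1 + 3 + 2 + 4 + 4 + 4 = 21.
Draw number 21 + 1 = 22 must push one box to 5.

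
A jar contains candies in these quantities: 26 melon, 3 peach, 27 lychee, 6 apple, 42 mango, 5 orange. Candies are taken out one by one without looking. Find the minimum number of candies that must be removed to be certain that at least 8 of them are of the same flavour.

36

An adversary could hand out at most 7 candies per flavour (peach, apple, orange run out sooner): 7 + 3 + 7 + 6 + 7 + 5 = 35 candies and still no flavour has 8.
By the pigeonhole principle, one more candy lands in a flavour already at 7, so 36 draws are enough and 35 are not.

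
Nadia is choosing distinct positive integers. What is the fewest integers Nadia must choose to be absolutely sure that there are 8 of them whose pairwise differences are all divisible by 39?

Integers whose pairwise differences are multiples of 39 are exactly those sharing a remainder mod 39. The 39 residue classes mod 39 are the pigeonholes.
With 273 integers one could put 7 in each residue class and have no class reach 8.
The 274th integer pushes some class to 8, so 39·7 + 1 = 274.

274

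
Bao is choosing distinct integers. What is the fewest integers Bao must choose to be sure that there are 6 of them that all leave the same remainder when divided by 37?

186

The 37 residue classes mod 37 are the pigeonholes.
With 185 integers one could put 5 in each residue class and have no class reach 6.
The 186th integer pushes some class to 6, so 37·5 + 1 = 186.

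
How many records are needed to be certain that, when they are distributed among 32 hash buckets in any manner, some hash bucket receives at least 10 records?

289

With 288 records one could put exactly 9 in each of the 32 hash buckets, and no hash bucket would reach 10.
One more record must land in a hash bucket that already has 9, giving it 10.
So 32 × 9 + 1 = 289 records are required.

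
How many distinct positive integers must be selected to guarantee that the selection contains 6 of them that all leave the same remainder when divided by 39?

Pigeonhole: the 39 residue classes mod 39 are the pigeonholes.
With 195 integers one could put 5 in each residue class and have no class reach 6.
The 196th integer pushes some class to 6, so 39·5 + 1 = 196.

196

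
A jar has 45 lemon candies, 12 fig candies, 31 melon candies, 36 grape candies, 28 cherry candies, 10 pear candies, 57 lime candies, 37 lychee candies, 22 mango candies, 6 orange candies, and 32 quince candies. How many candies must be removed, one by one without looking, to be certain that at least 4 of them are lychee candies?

In the worst case for collecting lychee candies, every non-lychee candy comes out first.
There are 45 + 12 + 31 + 36 + 28 + 10 + 57 + 22 + 6 + 32 = 279 non-lychee candies altogether.
After those, each further candy must be lychee, so 279 + 4 = 283 draws guarantee 4 lychee candies.

283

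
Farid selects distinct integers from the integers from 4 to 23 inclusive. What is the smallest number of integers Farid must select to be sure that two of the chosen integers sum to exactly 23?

Group the elements by complementary pair {x, 23−x}: {4,19}, {5,18}, {6,17}, …, giving 8 two-element pairs and 4 integers whose partner 23−x falls outside [4,23].
Treating each of those 12 groups as a pigeonhole, one can pick one integer per group — 12 integers — with no two summing to 23.
The 13th integer lands in an occupied pair, forcing a sum of 23.

13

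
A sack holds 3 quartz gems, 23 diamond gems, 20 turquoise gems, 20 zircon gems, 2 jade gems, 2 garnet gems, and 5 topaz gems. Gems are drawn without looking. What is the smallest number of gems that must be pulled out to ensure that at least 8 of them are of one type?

34

An adversary could hand out at most 7 gems per type (4 types run out sooner): 3 + 7 + 7 + 7 + 2 + 2 + 5 = 33 gems and still no type has 8.
One more gem lands in a type already at 7, so 34 draws are enough and 33 are not.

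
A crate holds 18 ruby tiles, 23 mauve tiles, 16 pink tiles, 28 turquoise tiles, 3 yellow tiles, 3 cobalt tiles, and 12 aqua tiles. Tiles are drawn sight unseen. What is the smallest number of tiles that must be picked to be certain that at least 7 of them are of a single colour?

Pigeonhole: put each drawn tile into a box by colour. The largest draw with every box below 7 takes min(count, 6) from each colour; colours with fewer than 6 contribute all they have.
Σ min(cᵢ, 6) = 6 + 6 + 6 + 6 + 3 + 3 + 6 = 36.
Draw number 36 + 1 = 37 must push one box to 7.

37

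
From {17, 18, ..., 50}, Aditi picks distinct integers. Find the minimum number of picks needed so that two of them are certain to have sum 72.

21

A set avoiding the sum 72 can contain at most one of each pair {x, 72−x}, plus the 6 elements whose complement lies outside the range or equal to its own complement.
The integers 17, …, 36 (20 of them) are such a set: any two sum to at least 17+18 = 35 and at most 35+36 = 71 < 72.
By pigeonhole, any 21st integer completes one of the 14 pairs, so 21 choices force a sum of 72.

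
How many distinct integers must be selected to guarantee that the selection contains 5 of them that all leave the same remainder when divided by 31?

By the pigeonhole principle, the 31 residue classes mod 31 are the pigeonholes.
With 124 integers one could put 4 in each residue class and have no class reach 5.
The 125th integer pushes some class to 5, so 31·4 + 1 = 125.

125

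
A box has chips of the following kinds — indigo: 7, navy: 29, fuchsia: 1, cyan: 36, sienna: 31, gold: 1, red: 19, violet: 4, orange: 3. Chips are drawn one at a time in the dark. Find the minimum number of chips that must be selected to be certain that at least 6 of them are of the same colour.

35

An adversary could hand out at most 5 chips per colour (4 colours run out sooner): 5 + 5 + 1 + 5 + 5 + 1 + 5 + 4 + 3 = 34 chips and still no colour has 6.
Pigeonhole: one more chip lands in a colour already at 5, so 35 draws are enough and 34 are not.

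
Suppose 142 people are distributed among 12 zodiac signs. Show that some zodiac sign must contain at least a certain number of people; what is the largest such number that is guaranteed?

Pigeonhole: the 12 zodiac signs are the holes and the 142 people are the pigeons.
If every zodiac sign held at most 11 people, the total would be at most 12 × 11 = 132, which is less than 142.
So some zodiac sign holds at least ⌈142/12⌉ = 12 people.

12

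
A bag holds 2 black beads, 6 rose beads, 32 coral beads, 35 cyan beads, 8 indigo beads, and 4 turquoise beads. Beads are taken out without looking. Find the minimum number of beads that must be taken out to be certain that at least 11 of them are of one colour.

An adversary could hand out at most 10 beads per colour (4 colours run out sooner): 2 + 6 + 10 + 10 + 8 + 4 = 40 beads and still no colour has 11.
Pigeonhole: one more bead lands in a colour already at 10, so 41 draws are enough and 40 are not.

41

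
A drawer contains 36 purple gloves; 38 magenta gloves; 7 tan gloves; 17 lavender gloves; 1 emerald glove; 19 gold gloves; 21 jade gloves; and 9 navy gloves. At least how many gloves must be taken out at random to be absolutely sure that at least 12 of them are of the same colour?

The 8 colours are the holes; the gloves drawn are the pigeons.
To avoid 12 of any one colour, the worst case takes at most 11 of each colour, or every glove of a colour that has fewer than 11.
That gives 11 + 11 + 7 + 11 + 1 + 11 + 11 + 9 = 72 gloves with no colour reaching 12.
The next glove forces some colour to 12, so 72 + 1 = 73.

73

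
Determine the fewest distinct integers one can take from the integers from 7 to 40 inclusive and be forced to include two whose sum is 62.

A set avoiding the sum 62 can contain at most one of each pair {x, 62−x}, plus the 16 elements whose complement lies outside the range or equal to its own complement.
The integers 7, …, 31 (25 of them) are such a set: any two sum to at least 7+8 = 15 and at most 30+31 = 61 < 62.
By the pigeonhole principle, any 26th integer completes one of the 9 pairs, so 26 choices force a sum of 62.

26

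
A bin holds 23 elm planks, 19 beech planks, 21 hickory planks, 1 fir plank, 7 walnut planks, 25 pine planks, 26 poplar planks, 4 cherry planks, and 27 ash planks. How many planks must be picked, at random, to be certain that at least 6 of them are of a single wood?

Put each drawn plank into a box by wood. The largest draw with every box below 6 takes min(count, 5) from each wood; woods with fewer than 5 contribute all they have.
Σ min(cᵢ, 5) = 5 + 5 + 5 + 1 + 5 + 5 + 5 + 4 + 5 = 40.
Draw number 40 + 1 = 41 must push one box to 6.

41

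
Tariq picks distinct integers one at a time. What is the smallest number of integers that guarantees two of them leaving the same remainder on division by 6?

Pigeonhole: the 6 residue classes mod 6 are the pigeonholes.
With 6 integers one could put 1 in each residue class and have no class reach 2.
The 7th integer pushes some class to 2, so 6·1 + 1 = 7.

7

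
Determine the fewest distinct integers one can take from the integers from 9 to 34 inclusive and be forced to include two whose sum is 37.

A set avoiding the sum 37 can contain at most one of each pair {x, 37−x}, plus the 6 elements whose complement lies outside the range.
The integers 19, …, 34 (16 of them) are such a set: any two sum to at least 19+20 = 39 > 37.
Any 17th integer completes one of the 10 pairs, so 17 choices force a sum of 37.

17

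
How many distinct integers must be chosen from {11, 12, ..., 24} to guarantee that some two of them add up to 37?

A set avoiding the sum 37 can contain at most one of each pair {x, 37−x}, plus the 2 elements whose complement lies outside the range.
The integers 11, …, 18 (8 of them) are such a set: any two sum to at least 11+12 = 23 and at most 17+18 = 35 < 37.
Any 9th integer completes one of the 6 pairs, so 9 choices force a sum of 37.

9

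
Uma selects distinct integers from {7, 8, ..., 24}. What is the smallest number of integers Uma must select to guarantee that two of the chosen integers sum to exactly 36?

Group the elements by complementary pair {x, 36−x}: {12,24}, {13,23}, {14,22}, …, giving 6 two-element pairs; the single value 18 (it cannot pair with itself since the integers are distinct); and 5 integers whose partner 36−x falls outside [7,24].
Pigeonhole: treating each of those 12 groups as a pigeonhole, one can pick one integer per group — 12 integers — with no two summing to 36.
The 13th integer lands in an occupied pair, forcing a sum of 36.

13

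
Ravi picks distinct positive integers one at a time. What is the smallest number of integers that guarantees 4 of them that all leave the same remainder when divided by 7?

22

The 7 residue classes mod 7 are the pigeonholes.
With 21 integers one could put 3 in each residue class and have no class reach 4.
The 22nd integer pushes some class to 4, so 7·3 + 1 = 22.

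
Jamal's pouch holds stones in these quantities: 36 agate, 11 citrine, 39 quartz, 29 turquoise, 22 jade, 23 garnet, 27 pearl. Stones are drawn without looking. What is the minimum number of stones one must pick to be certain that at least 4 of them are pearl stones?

In the worst case for collecting pearl stones, every non-pearl stone comes out first.
There are 36 + 11 + 39 + 29 + 22 + 23 = 160 non-pearl stones altogether.
After those, each further stone must be pearl, so 160 + 4 = 164 draws guarantee 4 pearl stones.

164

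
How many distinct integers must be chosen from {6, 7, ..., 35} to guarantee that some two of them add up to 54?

23

Two chosen integers sum to 54 exactly when both halves of some pair {x, 54−x} with 19 ≤ x ≤ 54−x ≤ 35 are chosen — 8 such pairs.
The remaining 14 elements (those with no distinct partner in range) can never complete a 54-sum, so the worst case takes all of them and one from each pair: 14 + 8 = 22.
The 23rd integer has to be the second member of some pair, so 22 + 1 = 23.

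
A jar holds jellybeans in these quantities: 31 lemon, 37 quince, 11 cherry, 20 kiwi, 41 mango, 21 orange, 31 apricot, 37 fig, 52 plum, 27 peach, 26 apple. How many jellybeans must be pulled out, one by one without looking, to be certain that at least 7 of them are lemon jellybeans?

310

In the worst case for collecting lemon jellybeans, every non-lemon jellybean comes out first.
There are 37 + 11 + 20 + 41 + 21 + 31 + 37 + 52 + 27 + 26 = 303 non-lemon jellybeans altogether.
After those, each further jellybean must be lemon, so 303 + 7 = 310 draws guarantee 7 lemon jellybeans.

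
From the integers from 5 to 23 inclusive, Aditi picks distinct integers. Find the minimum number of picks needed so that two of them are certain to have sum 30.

12

A set avoiding the sum 30 can contain at most one of each pair {x, 30−x}, plus the 3 elements whose complement lies outside the range or equal to its own complement.
The integers 5, …, 15 (11 of them) are such a set: any two sum to at least 5+6 = 11 and at most 14+15 = 29 < 30.
Pigeonhole: any 12th integer completes one of the 8 pairs, so 12 choices force a sum of 30.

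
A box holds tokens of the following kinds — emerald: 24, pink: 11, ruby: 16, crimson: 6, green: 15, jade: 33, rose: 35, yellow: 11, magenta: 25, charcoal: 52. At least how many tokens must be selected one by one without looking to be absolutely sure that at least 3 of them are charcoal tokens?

In the worst case for collecting charcoal tokens, every non-charcoal token comes out first.
There are 24 + 11 + 16 + 6 + 15 + 33 + 35 + 11 + 25 = 176 non-charcoal tokens altogether.
After those, each further token must be charcoal, so 176 + 3 = 179 draws guarantee 3 charcoal tokens.

179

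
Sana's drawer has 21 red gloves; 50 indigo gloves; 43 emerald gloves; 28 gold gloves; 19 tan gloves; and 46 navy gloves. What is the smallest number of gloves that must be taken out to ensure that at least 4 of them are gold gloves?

183

In the worst case for collecting gold gloves, every non-gold glove comes out first.
There are 21 + 50 + 43 + 19 + 46 = 179 non-gold gloves altogether.
After those, each further glove must be gold, so 179 + 4 = 183 draws guarantee 4 gold gloves.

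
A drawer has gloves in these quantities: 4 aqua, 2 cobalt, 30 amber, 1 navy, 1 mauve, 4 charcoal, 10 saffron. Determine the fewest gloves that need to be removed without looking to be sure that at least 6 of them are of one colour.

Pigeonhole: the 7 colours are the holes; the gloves drawn are the pigeons.
To avoid 6 of any one colour, the worst case takes at most 5 of each colour, or every glove of a colour that has fewer than 5.
That gives 4 + 2 + 5 + 1 + 1 + 4 + 5 = 22 gloves with no colour reaching 6.
The next glove forces some colour to 6, so 22 + 1 = 23.

23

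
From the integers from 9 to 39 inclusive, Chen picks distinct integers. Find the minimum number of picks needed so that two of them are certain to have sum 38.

Two chosen integers sum to 38 exactly when both halves of some pair {x, 38−x} with 9 ≤ x ≤ 38−x ≤ 29 are chosen — 10 such pairs.
The remaining 11 elements (those with no distinct partner in range) can never complete a 38-sum, so the worst case takes all of them and one from each pair: 11 + 10 = 21.
By the pigeonhole principle, the 22nd integer has to be the second member of some pair, so 21 + 1 = 22.

22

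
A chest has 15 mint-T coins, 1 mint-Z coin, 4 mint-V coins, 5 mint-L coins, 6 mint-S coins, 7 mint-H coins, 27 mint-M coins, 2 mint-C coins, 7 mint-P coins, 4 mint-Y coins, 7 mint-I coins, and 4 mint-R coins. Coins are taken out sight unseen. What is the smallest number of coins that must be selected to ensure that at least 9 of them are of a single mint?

Pigeonhole: put each drawn coin into a box by mint. The largest draw with every box below 9 takes min(count, 8) from each mint; mints with fewer than 8 contribute all they have.
Σ min(cᵢ, 8) = 8 + 1 + 4 + 5 + 6 + 7 + 8 + 2 + 7 + 4 + 7 + 4 = 63.
Draw number 63 + 1 = 64 must push one box to 9.

64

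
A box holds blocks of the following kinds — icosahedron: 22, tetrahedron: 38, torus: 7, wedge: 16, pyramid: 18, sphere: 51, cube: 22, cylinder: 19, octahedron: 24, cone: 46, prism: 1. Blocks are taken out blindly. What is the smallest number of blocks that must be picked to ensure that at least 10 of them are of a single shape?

90

The 11 shapes are the holes; the blocks drawn are the pigeons.
To avoid 10 of any one shape, the worst case takes at most 9 of each shape, or every block of a shape that has fewer than 9.
That gives 9 + 9 + 7 + 9 + 9 + 9 + 9 + 9 + 9 + 9 + 1 = 89 blocks with no shape reaching 10.
The next block forces some shape to 10, so 89 + 1 = 90.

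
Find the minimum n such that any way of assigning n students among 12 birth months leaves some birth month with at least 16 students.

181

With 180 students one could put exactly 15 in each of the 12 birth months, and no birth month would reach 16.
By the pigeonhole principle, one more student must land in a birth month that already has 15, giving it 16.
So 12 × 15 + 1 = 181 students are required.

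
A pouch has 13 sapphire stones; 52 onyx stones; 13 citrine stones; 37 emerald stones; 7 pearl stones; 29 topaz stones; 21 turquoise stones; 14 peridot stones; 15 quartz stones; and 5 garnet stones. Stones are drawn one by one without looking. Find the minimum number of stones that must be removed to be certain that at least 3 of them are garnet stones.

204

In the worst case for collecting garnet stones, every non-garnet stone comes out first.
There are 13 + 52 + 13 + 37 + 7 + 29 + 21 + 14 + 15 = 201 non-garnet stones altogether.
After those, each further stone must be garnet, so 201 + 3 = 204 draws guarantee 3 garnet stones.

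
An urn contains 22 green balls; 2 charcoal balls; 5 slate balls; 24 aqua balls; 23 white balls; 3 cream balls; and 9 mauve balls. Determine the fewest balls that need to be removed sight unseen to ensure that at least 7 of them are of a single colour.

35

An adversary could hand out at most 6 balls per colour (charcoal, slate, cream run out sooner): 6 + 2 + 5 + 6 + 6 + 3 + 6 = 34 balls and still no colour has 7.
By pigeonhole, one more ball lands in a colour already at 6, so 35 draws are enough and 34 are not.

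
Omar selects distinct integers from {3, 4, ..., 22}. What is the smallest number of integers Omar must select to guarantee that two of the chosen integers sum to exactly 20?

A set avoiding the sum 20 can contain at most one of each pair {x, 20−x}, plus the 6 elements whose complement lies outside the range or equal to its own complement.
The integers 10, …, 22 (13 of them) are such a set: any two sum to at least 10+11 = 21 > 20.
Any 14th integer completes one of the 7 pairs, so 14 choices force a sum of 20.

14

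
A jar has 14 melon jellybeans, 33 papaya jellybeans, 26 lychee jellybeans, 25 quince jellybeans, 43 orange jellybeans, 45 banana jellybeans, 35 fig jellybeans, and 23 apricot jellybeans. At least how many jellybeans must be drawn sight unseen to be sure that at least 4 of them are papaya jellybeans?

215

In the worst case for collecting papaya jellybeans, every non-papaya jellybean comes out first.
There are 14 + 26 + 25 + 43 + 45 + 35 + 23 = 211 non-papaya jellybeans altogether.
After those, each further jellybean must be papaya, so 211 + 4 = 215 draws guarantee 4 papaya jellybeans.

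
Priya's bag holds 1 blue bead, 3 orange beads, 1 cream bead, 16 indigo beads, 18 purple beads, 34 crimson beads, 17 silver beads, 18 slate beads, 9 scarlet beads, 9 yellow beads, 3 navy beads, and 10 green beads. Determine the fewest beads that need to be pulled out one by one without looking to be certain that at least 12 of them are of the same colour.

Put each drawn bead into a box by colour. The largest draw with every box below 12 takes min(count, 11) from each colour; colours with fewer than 11 contribute all they have.
Σ min(cᵢ, 11) = 1 + 3 + 1 + 11 + 11 + 11 + 11 + 11 + 9 + 9 + 3 + 10 = 91.
Draw number 91 + 1 = 92 must push one box to 12.

92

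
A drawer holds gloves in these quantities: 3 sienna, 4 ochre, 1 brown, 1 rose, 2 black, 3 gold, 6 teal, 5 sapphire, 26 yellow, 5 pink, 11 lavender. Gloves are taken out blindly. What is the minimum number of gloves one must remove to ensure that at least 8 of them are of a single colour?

An adversary could hand out at most 7 gloves per colour (9 colours run out sooner): 3 + 4 + 1 + 1 + 2 + 3 + 6 + 5 + 7 + 5 + 7 = 44 gloves and still no colour has 8.
By the pigeonhole principle, one more glove lands in a colour already at 7, so 45 draws are enough and 44 are not.

45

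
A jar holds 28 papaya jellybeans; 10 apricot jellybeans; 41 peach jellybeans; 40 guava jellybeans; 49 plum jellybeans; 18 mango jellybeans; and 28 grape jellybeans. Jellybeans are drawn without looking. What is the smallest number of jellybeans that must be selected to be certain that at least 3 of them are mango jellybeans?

In the worst case for collecting mango jellybeans, every non-mango jellybean comes out first.
There are 28 + 10 + 41 + 40 + 49 + 28 = 196 non-mango jellybeans altogether.
After those, each further jellybean must be mango, so 196 + 3 = 199 draws guarantee 3 mango jellybeans.

199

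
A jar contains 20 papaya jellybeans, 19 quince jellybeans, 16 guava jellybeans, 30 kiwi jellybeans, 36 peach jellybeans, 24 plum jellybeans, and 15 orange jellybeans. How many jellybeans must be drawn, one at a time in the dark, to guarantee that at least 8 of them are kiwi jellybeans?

138

In the worst case for collecting kiwi jellybeans, every non-kiwi jellybean comes out first.
There are 20 + 19 + 16 + 36 + 24 + 15 = 130 non-kiwi jellybeans altogether.
After those, each further jellybean must be kiwi, so 130 + 8 = 138 draws guarantee 8 kiwi jellybeans.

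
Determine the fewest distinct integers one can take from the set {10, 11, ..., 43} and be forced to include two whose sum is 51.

Group the elements by complementary pair {x, 51−x}: {10,41}, {11,40}, {12,39}, …, giving 16 two-element pairs and 2 integers whose partner 51−x falls outside [10,43].
By pigeonhole, treating each of those 18 groups as a pigeonhole, one can pick one integer per group — 18 integers — with no two summing to 51.
The 19th integer lands in an occupied pair, forcing a sum of 51.

19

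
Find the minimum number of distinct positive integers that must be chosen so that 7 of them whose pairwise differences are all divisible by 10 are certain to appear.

Integers whose pairwise differences are multiples of 10 are exactly those sharing a remainder mod 10. The 10 residue classes mod 10 are the pigeonholes.
With 60 integers one could put 6 in each residue class and have no class reach 7.
The 61st integer pushes some class to 7, so 10·6 + 1 = 61.

61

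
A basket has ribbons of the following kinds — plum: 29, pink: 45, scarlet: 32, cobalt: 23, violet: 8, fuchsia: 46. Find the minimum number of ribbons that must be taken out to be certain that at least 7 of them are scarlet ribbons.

158

In the worst case for collecting scarlet ribbons, every non-scarlet ribbon comes out first.
There are 29 + 45 + 23 + 8 + 46 = 151 non-scarlet ribbons altogether.
After those, each further ribbon must be scarlet, so 151 + 7 = 158 draws guarantee 7 scarlet ribbons.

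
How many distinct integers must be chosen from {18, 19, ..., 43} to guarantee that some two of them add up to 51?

19

Two chosen integers sum to 51 exactly when both halves of some pair {x, 51−x} with 18 ≤ x ≤ 51−x ≤ 33 are chosen — 8 such pairs.
The remaining 10 elements (those with no distinct partner in range) can never complete a 51-sum, so the worst case takes all of them and one from each pair: 10 + 8 = 18.
The 19th integer has to be the second member of some pair, so 18 + 1 = 19.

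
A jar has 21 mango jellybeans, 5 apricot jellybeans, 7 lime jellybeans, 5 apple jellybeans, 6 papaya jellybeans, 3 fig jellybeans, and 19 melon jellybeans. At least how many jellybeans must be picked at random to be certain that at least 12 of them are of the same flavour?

The 7 flavours are the holes; the jellybeans drawn are the pigeons.
To avoid 12 of any one flavour, the worst case takes at most 11 of each flavour, or every jellybean of a flavour that has fewer than 11.
That gives 11 + 5 + 7 + 5 + 6 + 3 + 11 = 48 jellybeans with no flavour reaching 12.
The next jellybean forces some flavour to 12, so 48 + 1 = 49.

49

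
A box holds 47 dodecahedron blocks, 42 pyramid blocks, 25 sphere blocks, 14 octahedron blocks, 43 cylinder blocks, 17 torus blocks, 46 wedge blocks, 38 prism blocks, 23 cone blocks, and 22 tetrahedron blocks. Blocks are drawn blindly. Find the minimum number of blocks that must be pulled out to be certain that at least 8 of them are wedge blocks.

In the worst case for collecting wedge blocks, every non-wedge block comes out first.
There are 47 + 42 + 25 + 14 + 43 + 17 + 38 + 23 + 22 = 271 non-wedge blocks altogether.
After those, each further block must be wedge, so 271 + 8 = 279 draws guarantee 8 wedge blocks.

279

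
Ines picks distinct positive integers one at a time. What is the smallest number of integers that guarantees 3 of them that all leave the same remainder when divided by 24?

49

The 24 residue classes mod 24 are the pigeonholes.
With 48 integers one could put 2 in each residue class and have no class reach 3.
The 49th integer pushes some class to 3, so 24·2 + 1 = 49.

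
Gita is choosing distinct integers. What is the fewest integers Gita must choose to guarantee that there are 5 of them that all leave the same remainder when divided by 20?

By pigeonhole, the 20 residue classes mod 20 are the pigeonholes.
With 80 integers one could put 4 in each residue class and have no class reach 5.
The 81st integer pushes some class to 5, so 20·4 + 1 = 81.

81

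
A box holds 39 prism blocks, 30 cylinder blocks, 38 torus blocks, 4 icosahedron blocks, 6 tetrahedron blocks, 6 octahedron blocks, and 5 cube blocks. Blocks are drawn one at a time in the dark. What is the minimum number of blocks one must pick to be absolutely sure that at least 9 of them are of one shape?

46

Pigeonhole: the 7 shapes are the holes; the blocks drawn are the pigeons.
To avoid 9 of any one shape, the worst case takes at most 8 of each shape, or every block of a shape that has fewer than 8.
That gives 8 + 8 + 8 + 4 + 6 + 6 + 5 = 45 blocks with no shape reaching 9.
The next block forces some shape to 9, so 45 + 1 = 46.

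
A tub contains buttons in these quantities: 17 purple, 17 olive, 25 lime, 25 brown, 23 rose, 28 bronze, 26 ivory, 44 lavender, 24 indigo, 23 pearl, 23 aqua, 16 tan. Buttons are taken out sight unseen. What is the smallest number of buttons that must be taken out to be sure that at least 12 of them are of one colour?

An adversary could hand out at most 11 buttons per colour: 11 + 11 + 11 + 11 + 11 + 11 + 11 + 11 + 11 + 11 + 11 + 11 = 132 buttons and still no colour has 12.
One more button lands in a colour already at 11, so 133 draws are enough and 132 are not.

133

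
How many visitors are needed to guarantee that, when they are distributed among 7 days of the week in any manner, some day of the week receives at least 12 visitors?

With 77 visitors one could put exactly 11 in each of the 7 days of the week, and no day of the week would reach 12.
One more visitor must land in a day of the week that already has 11, giving it 12.
So 7 × 11 + 1 = 78 visitors are required.

78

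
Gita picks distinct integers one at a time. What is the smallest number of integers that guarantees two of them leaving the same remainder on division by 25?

The 25 residue classes mod 25 are the pigeonholes.
With 25 integers one could put 1 in each residue class and have no class reach 2.
The 26th integer pushes some class to 2, so 25·1 + 1 = 26.

26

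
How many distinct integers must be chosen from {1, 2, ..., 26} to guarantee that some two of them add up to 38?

Two chosen integers sum to 38 exactly when both halves of some pair {x, 38−x} with 12 ≤ x ≤ 38−x ≤ 26 are chosen — 7 such pairs.
The remaining 12 elements (those with no distinct partner in range) can never complete a 38-sum, so the worst case takes all of them and one from each pair: 12 + 7 = 19.
By pigeonhole, the 20th integer has to be the second member of some pair, so 19 + 1 = 20.

20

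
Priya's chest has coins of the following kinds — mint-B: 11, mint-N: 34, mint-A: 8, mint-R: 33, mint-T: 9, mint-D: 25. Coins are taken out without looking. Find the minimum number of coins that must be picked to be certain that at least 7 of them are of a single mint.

The 6 mints are the holes; the coins drawn are the pigeons.
To avoid 7 of any one mint, the worst case takes at most 6 of each mint.
That gives 6 + 6 + 6 + 6 + 6 + 6 = 36 coins with no mint reaching 7.
The next coin forces some mint to 7, so 36 + 1 = 37.

37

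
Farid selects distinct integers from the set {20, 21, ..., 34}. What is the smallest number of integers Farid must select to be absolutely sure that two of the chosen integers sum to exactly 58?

Group the elements by complementary pair {x, 58−x}: {24,34}, {25,33}, {26,32}, …, giving 5 two-element pairs, the single value 29 (it cannot pair with itself since the integers are distinct), and 4 integers whose partner 58−x falls outside [20,34].
By pigeonhole, treating each of those 10 groups as a pigeonhole, one can pick one integer per group — 10 integers — with no two summing to 58.
The 11th integer lands in an occupied pair, forcing a sum of 58.

11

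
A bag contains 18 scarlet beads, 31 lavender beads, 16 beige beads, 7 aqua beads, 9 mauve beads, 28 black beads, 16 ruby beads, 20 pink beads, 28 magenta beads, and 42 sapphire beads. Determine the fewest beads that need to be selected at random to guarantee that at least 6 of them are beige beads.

205

In the worst case for collecting beige beads, every non-beige bead comes out first.
There are 18 + 31 + 7 + 9 + 28 + 16 + 20 + 28 + 42 = 199 non-beige beads altogether.
After those, each further bead must be beige, so 199 + 6 = 205 draws guarantee 6 beige beads.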